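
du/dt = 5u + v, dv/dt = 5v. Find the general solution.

u(t) = c_1e^(5t) + c_2te^(5t) + 3c_2e^(5t), v(t) = c_2e^(5t)

Coefficient matrix A = [[5, 1], [0, 5]].
Characteristic polynomial det(A - λI) = λ^2 - 10λ + 25 = 0.
Single eigenvalue λ = 5 with algebraic multiplicity 2.
Eigenvector v = (1,0); generalized eigenvector w with (A-λI)w=v is (3,1).
General solution: e^(5t)[c_1·v + c_2·(t·v + w)].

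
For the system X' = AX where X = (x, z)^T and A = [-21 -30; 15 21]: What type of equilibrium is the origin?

A = [[-21,-30],[15,21]]; det(A-λI) = λ^2 + 9.
λ = 0 ± 3i: zero real part.

center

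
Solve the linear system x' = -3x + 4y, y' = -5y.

Coefficient matrix A = [[-3, 4], [0, -5]].
Characteristic polynomial det(A - λI) = λ^2 + 8λ + 15 = 0.
Eigenvalues λ = -5, -3.
For λ=-5: (A-λI) row 1 is [2, 4], so an eigenvector is (-2, 1).
For λ=-3: (A-λI) row 1 is [0, 4], so an eigenvector is (-1, 0).
General solution: C_1e^(-5t)(-2,1) + C_2e^(-3t)(-1,0).

x(t) = -2C_1e^(-5t) - C_2e^(-3t), y(t) = C_1e^(-5t)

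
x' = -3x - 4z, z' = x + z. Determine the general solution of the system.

x(t) = -2c_1e^(-t) - 2c_2te^(-t) - c_2e^(-t), z(t) = c_1e^(-t) + c_2te^(-t) + c_2e^(-t)

Coefficient matrix A = [[-3, -4], [1, 1]].
Characteristic polynomial det(A - λI) = λ^2 + 2λ + 1 = 0.
Single eigenvalue λ = -1 with algebraic multiplicity 2.
Eigenvector v = (-2,1); generalized eigenvector w with (A-λI)w=v is (-1,1).
General solution: e^(-t)[c_1·v + c_2·(t·v + w)].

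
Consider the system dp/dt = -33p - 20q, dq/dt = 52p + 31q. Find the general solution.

Coefficient matrix A = [[-33, -20], [52, 31]].
Characteristic polynomial det(A - λI) = λ^2 + 2λ + 17 = 0.
Eigenvalues λ = -1 ± 4i (complex conjugate pair).
For λ=-1+4i: an eigenvector is (-2,3) - i(1,-2) = (-2 - i, 3 + 2i).
A real fundamental pair from Re and Im of e^((-1+4i)t)v: X_1 = e^(-t)(cos(4t)·(-2,3) + sin(4t)·(1,-2)), X_2 = e^(-t)(sin(4t)·(-2,3) - cos(4t)·(1,-2)).
General solution: c_1X_1 + c_2X_2.

p(t) = c_1e^(-t)sin(4t) - 2c_1e^(-t)cos(4t) - 2c_2e^(-t)sin(4t) - c_2e^(-t)cos(4t), q(t) = -2c_1e^(-t)sin(4t) + 3c_1e^(-t)cos(4t) + 3c_2e^(-t)sin(4t) + 2c_2e^(-t)cos(4t)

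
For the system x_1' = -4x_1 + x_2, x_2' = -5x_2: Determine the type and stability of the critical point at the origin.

stable node

A = [[-4,1],[0,-5]]; det(A-λI) = λ^2 + 9λ + 20.
λ = -4, -5: both negative.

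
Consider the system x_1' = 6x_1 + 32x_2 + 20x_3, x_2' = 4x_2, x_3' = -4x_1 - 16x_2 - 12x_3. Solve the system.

x_1(t) = 5c_1e^(-2t) + 4c_2e^(4t) - 2c_3e^(-4t), x_2(t) = c_2e^(4t), x_3(t) = -2c_1e^(-2t) - 2c_2e^(4t) + c_3e^(-4t)

Coefficient matrix A = [[6, 32, 20], [0, 4, 0], [-4, -16, -12]].
det(A - λI) = 0 gives eigenvalues λ = -2, 4, -4.
For λ=-2: eigenvector (5,0,-2).
For λ=4: eigenvector (4,1,-2).
For λ=-4: eigenvector (-2,0,1).
General solution: c_1e^(-2t)(5,0,-2) + c_2e^(4t)(4,1,-2) + c_3e^(-4t)(-2,0,1).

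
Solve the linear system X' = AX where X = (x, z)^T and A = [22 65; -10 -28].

x(t) = -2C_1e^(-3t)sin(5t) - 3C_1e^(-3t)cos(5t) - 3C_2e^(-3t)sin(5t) + 2C_2e^(-3t)cos(5t), z(t) = C_1e^(-3t)sin(5t) + C_1e^(-3t)cos(5t) + C_2e^(-3t)sin(5t) - C_2e^(-3t)cos(5t)

Coefficient matrix A = [[22, 65], [-10, -28]].
Characteristic polynomial det(A - λI) = λ^2 + 6λ + 34 = 0.
Eigenvalues λ = -3 ± 5i (complex conjugate pair).
For λ=-3+5i: an eigenvector is (-3,1) - i(-2,1) = (-3 + 2i, 1 - i).
A real fundamental pair from Re and Im of e^((-3+5i)t)v: X_1 = e^(-3t)(cos(5t)·(-3,1) + sin(5t)·(-2,1)), X_2 = e^(-3t)(sin(5t)·(-3,1) - cos(5t)·(-2,1)).
General solution: C_1X_1 + C_2X_2.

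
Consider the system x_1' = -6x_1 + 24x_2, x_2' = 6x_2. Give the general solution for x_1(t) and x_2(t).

Coefficient matrix A = [[-6, 24], [0, 6]].
Characteristic polynomial det(A - λI) = λ^2 - 36 = 0.
Eigenvalues λ = -6, 6.
For λ=-6: (A-λI) row 1 is [0, 24], so an eigenvector is (-1, 0).
For λ=6: (A-λI) row 1 is [-12, 24], so an eigenvector is (-2, -1).
General solution: c_1e^(-6t)(-1,0) + c_2e^(6t)(-2,-1).

x_1(t) = -c_1e^(-6t) - 2c_2e^(6t), x_2(t) = -c_2e^(6t)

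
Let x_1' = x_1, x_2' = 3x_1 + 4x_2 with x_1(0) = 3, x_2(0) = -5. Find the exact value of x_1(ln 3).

A = [[1,0],[3,4]]; eigenvalues λ = 4, 1.
Eigenvectors: (0,1) for λ=4, (1,-1) for λ=1.
From the initial condition, c_1 = -2, c_2 = 3.
x_1(ln 3) = (-2)(3^4)(0) + (3)(3^1)(1) = 9.

9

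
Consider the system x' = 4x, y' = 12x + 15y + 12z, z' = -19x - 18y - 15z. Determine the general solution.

Coefficient matrix A = [[4, 0, 0], [12, 15, 12], [-19, -18, -15]].
det(A - λI) = 0 gives eigenvalues λ = 4, 3, -3.
For λ=4: eigenvector (1,0,-1).
For λ=3: eigenvector (0,-1,1).
For λ=-3: eigenvector (0,-2,3).
General solution: C_1e^(4t)(1,0,-1) + C_2e^(3t)(0,-1,1) + C_3e^(-3t)(0,-2,3).

x(t) = C_1e^(4t), y(t) = -C_2e^(3t) - 2C_3e^(-3t), z(t) = -C_1e^(4t) + C_2e^(3t) + 3C_3e^(-3t)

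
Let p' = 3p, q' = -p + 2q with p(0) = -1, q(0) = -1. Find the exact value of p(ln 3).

-27

A = [[3,0],[-1,2]]; eigenvalues λ = 3, 2.
Eigenvectors: (-1,1) for λ=3, (0,1) for λ=2.
From the initial condition, c_1 = 1, c_2 = -2.
p(ln 3) = (1)(3^3)(-1) + (-2)(3^2)(0) = -27.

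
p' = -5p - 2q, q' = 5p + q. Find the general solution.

Coefficient matrix A = [[-5, -2], [5, 1]].
Characteristic polynomial det(A - λI) = λ^2 + 4λ + 5 = 0.
Eigenvalues λ = -2 ± i (complex conjugate pair).
For λ=-2+i: an eigenvector is (-1,1) - i(1,-2) = (-1 - i, 1 + 2i).
A real fundamental pair from Re and Im of e^((-2+i)t)v: X_1 = e^(-2t)(cos(t)·(-1,1) + sin(t)·(1,-2)), X_2 = e^(-2t)(sin(t)·(-1,1) - cos(t)·(1,-2)).
General solution: K_1X_1 + K_2X_2.

p(t) = K_1e^(-2t)sin(t) - K_1e^(-2t)cos(t) - K_2e^(-2t)sin(t) - K_2e^(-2t)cos(t), q(t) = -2K_1e^(-2t)sin(t) + K_1e^(-2t)cos(t) + K_2e^(-2t)sin(t) + 2K_2e^(-2t)cos(t)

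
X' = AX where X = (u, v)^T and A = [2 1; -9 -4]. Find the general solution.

u(t) = K_1e^(-t) + K_2te^(-t) + K_2e^(-t), v(t) = -3K_1e^(-t) - 3K_2te^(-t) - 2K_2e^(-t)

Coefficient matrix A = [[2, 1], [-9, -4]].
Characteristic polynomial det(A - λI) = λ^2 + 2λ + 1 = 0.
Single eigenvalue λ = -1 with algebraic multiplicity 2.
Eigenvector v = (1,-3); generalized eigenvector w with (A-λI)w=v is (1,-2).
General solution: e^(-t)[K_1·v + K_2·(t·v + w)].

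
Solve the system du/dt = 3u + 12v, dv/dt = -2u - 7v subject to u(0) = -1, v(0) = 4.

u(t) = 21e^(-t) - 22e^(-3t), v(t) = -7e^(-t) + 11e^(-3t)

Coefficient matrix A = [[3, 12], [-2, -7]].
Characteristic polynomial det(A - λI) = λ^2 + 4λ + 3 = 0.
Eigenvalues λ = -1, -3.
For λ=-1: (A-λI) row 1 is [4, 12], so an eigenvector is (-3, 1).
For λ=-3: (A-λI) row 1 is [6, 12], so an eigenvector is (-2, 1).
General solution: K_1e^(-t)(-3,1) + K_2e^(-3t)(-2,1).
Applying u(0)=-1, v(0)=4 gives K_1=-7, K_2=11.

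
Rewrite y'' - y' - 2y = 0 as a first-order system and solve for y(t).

y(t) = c_1e^(-t) + c_2e^(2t)

Let x_1 = y, x_2 = y'. Then x_1' = x_2 and x_2' = 2x_1 + x_2.
A = [[0,1],[2,1]]; det(A-λI) = λ^2 - λ - 2.
Eigenvalues λ = -1, 2 with eigenvectors (1,-1), (1,2).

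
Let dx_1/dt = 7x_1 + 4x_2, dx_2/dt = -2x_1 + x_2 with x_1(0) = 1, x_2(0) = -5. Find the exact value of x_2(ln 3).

A = [[7,4],[-2,1]]; eigenvalues λ = 5, 3.
Eigenvectors: (2,-1) for λ=5, (1,-1) for λ=3.
From the initial condition, c_1 = -4, c_2 = 9.
x_2(ln 3) = (-4)(3^5)(-1) + (9)(3^3)(-1) = 729.

729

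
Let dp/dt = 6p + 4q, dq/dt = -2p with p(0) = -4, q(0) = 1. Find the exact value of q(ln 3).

A = [[6,4],[-2,0]]; eigenvalues λ = 4, 2.
Eigenvectors: (2,-1) for λ=4, (-1,1) for λ=2.
From the initial condition, c_1 = -3, c_2 = -2.
q(ln 3) = (-3)(3^4)(-1) + (-2)(3^2)(1) = 225.

225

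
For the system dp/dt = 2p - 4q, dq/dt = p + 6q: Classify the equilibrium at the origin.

unstable improper node

A = [[2,-4],[1,6]]; det(A-λI) = λ^2 - 8λ + 16.
repeated λ = 4 with a single eigenvector.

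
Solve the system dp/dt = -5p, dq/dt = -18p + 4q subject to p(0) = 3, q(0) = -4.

p(t) = 3e^(-5t), q(t) = -10e^(4t) + 6e^(-5t)

Coefficient matrix A = [[-5, 0], [-18, 4]].
Characteristic polynomial det(A - λI) = λ^2 + λ - 20 = 0.
Eigenvalues λ = 4, -5.
For λ=4: (A-λI) row 1 is [-9, 0], so an eigenvector is (0, -1).
For λ=-5: (A-λI) row 2 is [-18, 9], so an eigenvector is (1, 2).
General solution: c_1e^(4t)(0,-1) + c_2e^(-5t)(1,2).
Applying p(0)=3, q(0)=-4 gives c_1=10, c_2=3.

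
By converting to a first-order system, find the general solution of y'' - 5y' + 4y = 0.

y(t) = K_1e^(t) + K_2e^(4t)

Let x_1 = y, x_2 = y'. Then x_1' = x_2 and x_2' = -4x_1 + 5x_2.
A = [[0,1],[-4,5]]; det(A-λI) = λ^2 - 5λ + 4.
Eigenvalues λ = 1, 4 with eigenvectors (1,1), (1,4).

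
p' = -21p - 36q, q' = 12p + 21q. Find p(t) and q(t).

Coefficient matrix A = [[-21, -36], [12, 21]].
Characteristic polynomial det(A - λI) = λ^2 - 9 = 0.
Eigenvalues λ = -3, 3.
For λ=-3: (A-λI) row 1 is [-18, -36], so an eigenvector is (-2, 1).
For λ=3: (A-λI) row 1 is [-24, -36], so an eigenvector is (-3, 2).
General solution: C_1e^(-3t)(-2,1) + C_2e^(3t)(-3,2).

p(t) = -2C_1e^(-3t) - 3C_2e^(3t), q(t) = C_1e^(-3t) + 2C_2e^(3t)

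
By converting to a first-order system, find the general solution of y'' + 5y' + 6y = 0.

Let x_1 = y, x_2 = y'. Then x_1' = x_2 and x_2' = -6x_1 - 5x_2.
A = [[0,1],[-6,-5]]; det(A-λI) = λ^2 + 5λ + 6.
Eigenvalues λ = -2, -3 with eigenvectors (1,-2), (1,-3).

y(t) = c_1e^(-2t) + c_2e^(-3t)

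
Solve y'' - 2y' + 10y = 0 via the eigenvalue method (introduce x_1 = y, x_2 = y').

Let x_1 = y, x_2 = y'. Then x_1' = x_2 and x_2' = -10x_1 + 2x_2.
A = [[0,1],[-10,2]]; det(A-λI) = λ^2 - 2λ + 10.
Eigenvalues λ = 1 ± 3i.

y(t) = K_1e^(t)cos(3t) + K_2e^(t)sin(3t)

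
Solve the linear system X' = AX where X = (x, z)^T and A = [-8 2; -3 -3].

Coefficient matrix A = [[-8, 2], [-3, -3]].
Characteristic polynomial det(A - λI) = λ^2 + 11λ + 30 = 0.
Eigenvalues λ = -6, -5.
For λ=-6: (A-λI) row 1 is [-2, 2], so an eigenvector is (-1, -1).
For λ=-5: (A-λI) row 1 is [-3, 2], so an eigenvector is (2, 3).
General solution: K_1e^(-6t)(-1,-1) + K_2e^(-5t)(2,3).

x(t) = -K_1e^(-6t) + 2K_2e^(-5t), z(t) = -K_1e^(-6t) + 3K_2e^(-5t)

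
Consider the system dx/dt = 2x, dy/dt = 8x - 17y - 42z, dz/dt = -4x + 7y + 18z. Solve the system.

x(t) = c_1e^(2t), y(t) = -4c_1e^(2t) + 3c_2e^(-3t) - 2c_3e^(4t), z(t) = 2c_1e^(2t) - c_2e^(-3t) + c_3e^(4t)

Coefficient matrix A = [[2, 0, 0], [8, -17, -42], [-4, 7, 18]].
det(A - λI) = 0 gives eigenvalues λ = 2, -3, 4.
For λ=2: eigenvector (1,-4,2).
For λ=-3: eigenvector (0,3,-1).
For λ=4: eigenvector (0,-2,1).
General solution: c_1e^(2t)(1,-4,2) + c_2e^(-3t)(0,3,-1) + c_3e^(4t)(0,-2,1).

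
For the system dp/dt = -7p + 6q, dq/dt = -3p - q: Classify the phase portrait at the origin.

A = [[-7,6],[-3,-1]]; det(A-λI) = λ^2 + 8λ + 25.
λ = -4 ± 3i: negative real part.

stable spiral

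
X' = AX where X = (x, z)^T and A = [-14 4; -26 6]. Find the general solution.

Coefficient matrix A = [[-14, 4], [-26, 6]].
Characteristic polynomial det(A - λI) = λ^2 + 8λ + 20 = 0.
Eigenvalues λ = -4 ± 2i (complex conjugate pair).
For λ=-4+2i: an eigenvector is (1,2) - i(-1,-3) = (1 + i, 2 + 3i).
A real fundamental pair from Re and Im of e^((-4+2i)t)v: X_1 = e^(-4t)(cos(2t)·(1,2) + sin(2t)·(-1,-3)), X_2 = e^(-4t)(sin(2t)·(1,2) - cos(2t)·(-1,-3)).
General solution: c_1X_1 + c_2X_2.

x(t) = -c_1e^(-4t)sin(2t) + c_1e^(-4t)cos(2t) + c_2e^(-4t)sin(2t) + c_2e^(-4t)cos(2t), z(t) = -3c_1e^(-4t)sin(2t) + 2c_1e^(-4t)cos(2t) + 2c_2e^(-4t)sin(2t) + 3c_2e^(-4t)cos(2t)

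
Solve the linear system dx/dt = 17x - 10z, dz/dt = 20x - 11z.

x(t) = K_1e^(3t)sin(2t) - 2K_1e^(3t)cos(2t) - 2K_2e^(3t)sin(2t) - K_2e^(3t)cos(2t), z(t) = K_1e^(3t)sin(2t) - 3K_1e^(3t)cos(2t) - 3K_2e^(3t)sin(2t) - K_2e^(3t)cos(2t)

Coefficient matrix A = [[17, -10], [20, -11]].
Characteristic polynomial det(A - λI) = λ^2 - 6λ + 13 = 0.
Eigenvalues λ = 3 ± 2i (complex conjugate pair).
For λ=3+2i: an eigenvector is (-2,-3) - i(1,1) = (-2 - i, -3 - i).
A real fundamental pair from Re and Im of e^((3+2i)t)v: X_1 = e^(3t)(cos(2t)·(-2,-3) + sin(2t)·(1,1)), X_2 = e^(3t)(sin(2t)·(-2,-3) - cos(2t)·(1,1)).
General solution: K_1X_1 + K_2X_2.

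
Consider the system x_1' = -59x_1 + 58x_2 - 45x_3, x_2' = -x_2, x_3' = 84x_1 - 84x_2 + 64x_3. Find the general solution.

Coefficient matrix A = [[-59, 58, -45], [0, -1, 0], [84, -84, 64]].
det(A - λI) = 0 gives eigenvalues λ = 1, 4, -1.
For λ=1: eigenvector (-3,0,4).
For λ=4: eigenvector (5,0,-7).
For λ=-1: eigenvector (1,1,0).
General solution: K_1e^(t)(-3,0,4) + K_2e^(4t)(5,0,-7) + K_3e^(-t)(1,1,0).

x_1(t) = -3K_1e^(t) + 5K_2e^(4t) + K_3e^(-t), x_2(t) = K_3e^(-t), x_3(t) = 4K_1e^(t) - 7K_2e^(4t)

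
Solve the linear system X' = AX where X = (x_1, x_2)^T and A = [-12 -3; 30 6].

Coefficient matrix A = [[-12, -3], [30, 6]].
Characteristic polynomial det(A - λI) = λ^2 + 6λ + 18 = 0.
Eigenvalues λ = -3 ± 3i (complex conjugate pair).
For λ=-3+3i: an eigenvector is (0,1) - i(-1,3) = (0 + i, 1 - 3i).
A real fundamental pair from Re and Im of e^((-3+3i)t)v: X_1 = e^(-3t)(cos(3t)·(0,1) + sin(3t)·(-1,3)), X_2 = e^(-3t)(sin(3t)·(0,1) - cos(3t)·(-1,3)).
General solution: K_1X_1 + K_2X_2.

x_1(t) = -K_1e^(-3t)sin(3t) + K_2e^(-3t)cos(3t), x_2(t) = 3K_1e^(-3t)sin(3t) + K_1e^(-3t)cos(3t) + K_2e^(-3t)sin(3t) - 3K_2e^(-3t)cos(3t)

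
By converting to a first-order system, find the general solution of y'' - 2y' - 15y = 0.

Let x_1 = y, x_2 = y'. Then x_1' = x_2 and x_2' = 15x_1 + 2x_2.
A = [[0,1],[15,2]]; det(A-λI) = λ^2 - 2λ - 15.
Eigenvalues λ = -3, 5 with eigenvectors (1,-3), (1,5).

y(t) = c_1e^(-3t) + c_2e^(5t)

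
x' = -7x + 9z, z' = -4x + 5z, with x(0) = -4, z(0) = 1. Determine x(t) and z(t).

Coefficient matrix A = [[-7, 9], [-4, 5]].
Characteristic polynomial det(A - λI) = λ^2 + 2λ + 1 = 0.
Single eigenvalue λ = -1 with algebraic multiplicity 2.
Eigenvector v = (3,2); generalized eigenvector w with (A-λI)w=v is (-2,-1).
General solution: e^(-t)[c_1·v + c_2·(t·v + w)].
Applying x(0)=-4, z(0)=1 gives c_1=6, c_2=11.

x(t) = 33te^(-t) - 4e^(-t), z(t) = 22te^(-t) + e^(-t)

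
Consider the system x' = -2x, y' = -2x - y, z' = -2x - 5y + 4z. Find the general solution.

x(t) = K_3e^(-2t), y(t) = K_2e^(-t) + 2K_3e^(-2t), z(t) = K_1e^(4t) + K_2e^(-t) + 2K_3e^(-2t)

Coefficient matrix A = [[-2, 0, 0], [-2, -1, 0], [-2, -5, 4]].
det(A - λI) = 0 gives eigenvalues λ = 4, -1, -2.
For λ=4: eigenvector (0,0,1).
For λ=-1: eigenvector (0,1,1).
For λ=-2: eigenvector (1,2,2).
General solution: K_1e^(4t)(0,0,1) + K_2e^(-t)(0,1,1) + K_3e^(-2t)(1,2,2).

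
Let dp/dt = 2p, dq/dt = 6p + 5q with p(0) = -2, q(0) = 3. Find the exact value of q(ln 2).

-16

A = [[2,0],[6,5]]; eigenvalues λ = 2, 5.
Eigenvectors: (-1,2) for λ=2, (0,-1) for λ=5.
From the initial condition, c_1 = 2, c_2 = 1.
q(ln 2) = (2)(2^2)(2) + (1)(2^5)(-1) = -16.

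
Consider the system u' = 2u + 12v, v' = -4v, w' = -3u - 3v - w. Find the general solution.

Coefficient matrix A = [[2, 12, 0], [0, -4, 0], [-3, -3, -1]].
det(A - λI) = 0 gives eigenvalues λ = 2, -1, -4.
For λ=2: eigenvector (1,0,-1).
For λ=-1: eigenvector (0,0,1).
For λ=-4: eigenvector (-2,1,-1).
General solution: K_1e^(2t)(1,0,-1) + K_2e^(-t)(0,0,1) + K_3e^(-4t)(-2,1,-1).

u(t) = K_1e^(2t) - 2K_3e^(-4t), v(t) = K_3e^(-4t), w(t) = -K_1e^(2t) + K_2e^(-t) - K_3e^(-4t)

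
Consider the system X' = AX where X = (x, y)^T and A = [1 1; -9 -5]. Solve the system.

x(t) = -c_1e^(-2t) - c_2te^(-2t) - c_2e^(-2t), y(t) = 3c_1e^(-2t) + 3c_2te^(-2t) + 2c_2e^(-2t)

Coefficient matrix A = [[1, 1], [-9, -5]].
Characteristic polynomial det(A - λI) = λ^2 + 4λ + 4 = 0.
Single eigenvalue λ = -2 with algebraic multiplicity 2.
Eigenvector v = (-1,3); generalized eigenvector w with (A-λI)w=v is (-1,2).
General solution: e^(-2t)[c_1·v + c_2·(t·v + w)].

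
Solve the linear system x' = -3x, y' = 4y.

x(t) = -K_2e^(-3t), y(t) = K_1e^(4t)

Coefficient matrix A = [[-3, 0], [0, 4]].
Characteristic polynomial det(A - λI) = λ^2 - λ - 12 = 0.
Eigenvalues λ = 4, -3.
For λ=4: (A-λI) row 1 is [-7, 0], so an eigenvector is (0, 1).
For λ=-3: (A-λI) row 2 is [0, 7], so an eigenvector is (-1, 0).
General solution: K_1e^(4t)(0,1) + K_2e^(-3t)(-1,0).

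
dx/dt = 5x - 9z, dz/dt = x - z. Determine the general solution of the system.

Coefficient matrix A = [[5, -9], [1, -1]].
Characteristic polynomial det(A - λI) = λ^2 - 4λ + 4 = 0.
Single eigenvalue λ = 2 with algebraic multiplicity 2.
Eigenvector v = (-3,-1); generalized eigenvector w with (A-λI)w=v is (2,1).
General solution: e^(2t)[C_1·v + C_2·(t·v + w)].

x(t) = -3C_1e^(2t) - 3C_2te^(2t) + 2C_2e^(2t), z(t) = -C_1e^(2t) - C_2te^(2t) + C_2e^(2t)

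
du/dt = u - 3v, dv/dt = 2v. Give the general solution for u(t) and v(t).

u(t) = -C_1e^(t) + 3C_2e^(2t), v(t) = -C_2e^(2t)

Coefficient matrix A = [[1, -3], [0, 2]].
Characteristic polynomial det(A - λI) = λ^2 - 3λ + 2 = 0.
Eigenvalues λ = 1, 2.
For λ=1: (A-λI) row 1 is [0, -3], so an eigenvector is (-1, 0).
For λ=2: (A-λI) row 1 is [-1, -3], so an eigenvector is (3, -1).
General solution: C_1e^(t)(-1,0) + C_2e^(2t)(3,-1).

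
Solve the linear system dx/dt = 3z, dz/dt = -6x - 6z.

Coefficient matrix A = [[0, 3], [-6, -6]].
Characteristic polynomial det(A - λI) = λ^2 + 6λ + 18 = 0.
Eigenvalues λ = -3 ± 3i (complex conjugate pair).
For λ=-3+3i: an eigenvector is (1,-1) - i(0,-1) = (1, -1 + i).
A real fundamental pair from Re and Im of e^((-3+3i)t)v: X_1 = e^(-3t)(cos(3t)·(1,-1) + sin(3t)·(0,-1)), X_2 = e^(-3t)(sin(3t)·(1,-1) - cos(3t)·(0,-1)).
General solution: K_1X_1 + K_2X_2.

x(t) = K_1e^(-3t)cos(3t) + K_2e^(-3t)sin(3t), z(t) = -K_1e^(-3t)sin(3t) - K_1e^(-3t)cos(3t) - K_2e^(-3t)sin(3t) + K_2e^(-3t)cos(3t)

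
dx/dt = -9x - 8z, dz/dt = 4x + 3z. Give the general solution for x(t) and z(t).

Coefficient matrix A = [[-9, -8], [4, 3]].
Characteristic polynomial det(A - λI) = λ^2 + 6λ + 5 = 0.
Eigenvalues λ = -1, -5.
For λ=-1: (A-λI) row 1 is [-8, -8], so an eigenvector is (-1, 1).
For λ=-5: (A-λI) row 1 is [-4, -8], so an eigenvector is (-2, 1).
General solution: C_1e^(-t)(-1,1) + C_2e^(-5t)(-2,1).

x(t) = -C_1e^(-t) - 2C_2e^(-5t), z(t) = C_1e^(-t) + C_2e^(-5t)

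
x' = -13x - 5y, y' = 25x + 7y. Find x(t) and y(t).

x(t) = -C_1e^(-3t)cos(5t) - C_2e^(-3t)sin(5t), y(t) = -C_1e^(-3t)sin(5t) + 2C_1e^(-3t)cos(5t) + 2C_2e^(-3t)sin(5t) + C_2e^(-3t)cos(5t)

Coefficient matrix A = [[-13, -5], [25, 7]].
Characteristic polynomial det(A - λI) = λ^2 + 6λ + 34 = 0.
Eigenvalues λ = -3 ± 5i (complex conjugate pair).
For λ=-3+5i: an eigenvector is (-1,2) - i(0,-1) = (-1, 2 + i).
A real fundamental pair from Re and Im of e^((-3+5i)t)v: X_1 = e^(-3t)(cos(5t)·(-1,2) + sin(5t)·(0,-1)), X_2 = e^(-3t)(sin(5t)·(-1,2) - cos(5t)·(0,-1)).
General solution: C_1X_1 + C_2X_2.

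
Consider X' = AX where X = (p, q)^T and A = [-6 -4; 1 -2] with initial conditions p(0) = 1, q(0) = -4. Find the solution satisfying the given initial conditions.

Coefficient matrix A = [[-6, -4], [1, -2]].
Characteristic polynomial det(A - λI) = λ^2 + 8λ + 16 = 0.
Single eigenvalue λ = -4 with algebraic multiplicity 2.
Eigenvector v = (-2,1); generalized eigenvector w with (A-λI)w=v is (-3,2).
General solution: e^(-4t)[c_1·v + c_2·(t·v + w)].
Applying p(0)=1, q(0)=-4 gives c_1=10, c_2=-7.

p(t) = 14te^(-4t) + e^(-4t), q(t) = -7te^(-4t) - 4e^(-4t)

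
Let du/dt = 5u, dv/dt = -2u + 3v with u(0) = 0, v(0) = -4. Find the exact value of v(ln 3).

-108

A = [[5,0],[-2,3]]; eigenvalues λ = 3, 5.
Eigenvectors: (0,1) for λ=3, (1,-1) for λ=5.
From the initial condition, c_1 = -4, c_2 = 0.
v(ln 3) = (-4)(3^3)(1) + (0)(3^5)(-1) = -108.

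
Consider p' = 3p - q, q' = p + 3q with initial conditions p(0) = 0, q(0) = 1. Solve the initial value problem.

Coefficient matrix A = [[3, -1], [1, 3]].
Characteristic polynomial det(A - λI) = λ^2 - 6λ + 10 = 0.
Eigenvalues λ = 3 ± i (complex conjugate pair).
For λ=3+i: an eigenvector is (0,-1) - i(1,0) = (0 - i, -1).
A real fundamental pair from Re and Im of e^((3+i)t)v: X_1 = e^(3t)(cos(t)·(0,-1) + sin(t)·(1,0)), X_2 = e^(3t)(sin(t)·(0,-1) - cos(t)·(1,0)).
General solution: c_1X_1 + c_2X_2.
Applying p(0)=0, q(0)=1 gives c_1=-1, c_2=0.

p(t) = -e^(3t)sin(t), q(t) = e^(3t)cos(t)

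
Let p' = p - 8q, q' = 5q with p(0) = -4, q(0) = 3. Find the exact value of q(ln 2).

A = [[1,-8],[0,5]]; eigenvalues λ = 1, 5.
Eigenvectors: (-1,0) for λ=1, (2,-1) for λ=5.
From the initial condition, c_1 = -2, c_2 = -3.
q(ln 2) = (-2)(2^1)(0) + (-3)(2^5)(-1) = 96.

96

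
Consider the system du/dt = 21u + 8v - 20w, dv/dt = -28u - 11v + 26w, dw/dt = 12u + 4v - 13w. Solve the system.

Coefficient matrix A = [[21, 8, -20], [-28, -11, 26], [12, 4, -13]].
det(A - λI) = 0 gives eigenvalues λ = -3, 1, -1.
For λ=-3: eigenvector (-3,4,-2).
For λ=1: eigenvector (4,-5,2).
For λ=-1: eigenvector (2,-3,1).
General solution: c_1e^(-3t)(-3,4,-2) + c_2e^(t)(4,-5,2) + c_3e^(-t)(2,-3,1).

u(t) = -3c_1e^(-3t) + 4c_2e^(t) + 2c_3e^(-t), v(t) = 4c_1e^(-3t) - 5c_2e^(t) - 3c_3e^(-t), w(t) = -2c_1e^(-3t) + 2c_2e^(t) + c_3e^(-t)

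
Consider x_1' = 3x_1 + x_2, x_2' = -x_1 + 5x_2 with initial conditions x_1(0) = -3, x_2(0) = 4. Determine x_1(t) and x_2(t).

Coefficient matrix A = [[3, 1], [-1, 5]].
Characteristic polynomial det(A - λI) = λ^2 - 8λ + 16 = 0.
Single eigenvalue λ = 4 with algebraic multiplicity 2.
Eigenvector v = (-1,-1); generalized eigenvector w with (A-λI)w=v is (-2,-3).
General solution: e^(4t)[c_1·v + c_2·(t·v + w)].
Applying x_1(0)=-3, x_2(0)=4 gives c_1=17, c_2=-7.

x_1(t) = 7te^(4t) - 3e^(4t), x_2(t) = 7te^(4t) + 4e^(4t)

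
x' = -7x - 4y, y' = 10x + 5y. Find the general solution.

x(t) = c_1e^(-t)sin(2t) - c_1e^(-t)cos(2t) - c_2e^(-t)sin(2t) - c_2e^(-t)cos(2t), y(t) = -2c_1e^(-t)sin(2t) + c_1e^(-t)cos(2t) + c_2e^(-t)sin(2t) + 2c_2e^(-t)cos(2t)

Coefficient matrix A = [[-7, -4], [10, 5]].
Characteristic polynomial det(A - λI) = λ^2 + 2λ + 5 = 0.
Eigenvalues λ = -1 ± 2i (complex conjugate pair).
For λ=-1+2i: an eigenvector is (-1,1) - i(1,-2) = (-1 - i, 1 + 2i).
A real fundamental pair from Re and Im of e^((-1+2i)t)v: X_1 = e^(-t)(cos(2t)·(-1,1) + sin(2t)·(1,-2)), X_2 = e^(-t)(sin(2t)·(-1,1) - cos(2t)·(1,-2)).
General solution: c_1X_1 + c_2X_2.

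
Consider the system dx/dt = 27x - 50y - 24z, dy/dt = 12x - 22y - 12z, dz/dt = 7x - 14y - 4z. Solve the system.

x(t) = 4C_1e^(-4t) + 2C_2e^(2t) + C_3e^(3t), y(t) = 2C_1e^(-4t) + C_2e^(2t), z(t) = C_1e^(-4t) + C_3e^(3t)

Coefficient matrix A = [[27, -50, -24], [12, -22, -12], [7, -14, -4]].
det(A - λI) = 0 gives eigenvalues λ = -4, 2, 3.
For λ=-4: eigenvector (4,2,1).
For λ=2: eigenvector (2,1,0).
For λ=3: eigenvector (1,0,1).
General solution: C_1e^(-4t)(4,2,1) + C_2e^(2t)(2,1,0) + C_3e^(3t)(1,0,1).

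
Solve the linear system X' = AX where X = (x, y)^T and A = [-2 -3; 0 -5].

Coefficient matrix A = [[-2, -3], [0, -5]].
Characteristic polynomial det(A - λI) = λ^2 + 7λ + 10 = 0.
Eigenvalues λ = -2, -5.
For λ=-2: (A-λI) row 1 is [0, -3], so an eigenvector is (-1, 0).
For λ=-5: (A-λI) row 1 is [3, -3], so an eigenvector is (1, 1).
General solution: c_1e^(-2t)(-1,0) + c_2e^(-5t)(1,1).

x(t) = -c_1e^(-2t) + c_2e^(-5t), y(t) = c_2e^(-5t)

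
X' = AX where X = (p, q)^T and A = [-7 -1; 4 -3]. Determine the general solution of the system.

Coefficient matrix A = [[-7, -1], [4, -3]].
Characteristic polynomial det(A - λI) = λ^2 + 10λ + 25 = 0.
Single eigenvalue λ = -5 with algebraic multiplicity 2.
Eigenvector v = (1,-2); generalized eigenvector w with (A-λI)w=v is (-2,3).
General solution: e^(-5t)[C_1·v + C_2·(t·v + w)].

p(t) = C_1e^(-5t) + C_2te^(-5t) - 2C_2e^(-5t), q(t) = -2C_1e^(-5t) - 2C_2te^(-5t) + 3C_2e^(-5t)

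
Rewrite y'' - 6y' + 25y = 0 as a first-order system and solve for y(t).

Let x_1 = y, x_2 = y'. Then x_1' = x_2 and x_2' = -25x_1 + 6x_2.
A = [[0,1],[-25,6]]; det(A-λI) = λ^2 - 6λ + 25.
Eigenvalues λ = 3 ± 4i.

y(t) = C_1e^(3t)cos(4t) + C_2e^(3t)sin(4t)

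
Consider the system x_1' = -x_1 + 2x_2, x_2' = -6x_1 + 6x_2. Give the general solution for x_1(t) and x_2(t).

x_1(t) = 2C_1e^(2t) - C_2e^(3t), x_2(t) = 3C_1e^(2t) - 2C_2e^(3t)

Coefficient matrix A = [[-1, 2], [-6, 6]].
Characteristic polynomial det(A - λI) = λ^2 - 5λ + 6 = 0.
Eigenvalues λ = 2, 3.
For λ=2: (A-λI) row 1 is [-3, 2], so an eigenvector is (2, 3).
For λ=3: (A-λI) row 1 is [-4, 2], so an eigenvector is (-1, -2).
General solution: C_1e^(2t)(2,3) + C_2e^(3t)(-1,-2).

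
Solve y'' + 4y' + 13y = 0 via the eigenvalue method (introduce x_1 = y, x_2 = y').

y(t) = K_1e^(-2t)cos(3t) + K_2e^(-2t)sin(3t)

Let x_1 = y, x_2 = y'. Then x_1' = x_2 and x_2' = -13x_1 - 4x_2.
A = [[0,1],[-13,-4]]; det(A-λI) = λ^2 + 4λ + 13.
Eigenvalues λ = -2 ± 3i.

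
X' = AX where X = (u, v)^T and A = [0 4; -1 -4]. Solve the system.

Coefficient matrix A = [[0, 4], [-1, -4]].
Characteristic polynomial det(A - λI) = λ^2 + 4λ + 4 = 0.
Single eigenvalue λ = -2 with algebraic multiplicity 2.
Eigenvector v = (2,-1); generalized eigenvector w with (A-λI)w=v is (-3,2).
General solution: e^(-2t)[c_1·v + c_2·(t·v + w)].

u(t) = 2c_1e^(-2t) + 2c_2te^(-2t) - 3c_2e^(-2t), v(t) = -c_1e^(-2t) - c_2te^(-2t) + 2c_2e^(-2t)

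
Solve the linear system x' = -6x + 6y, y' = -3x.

x(t) = c_1e^(-3t)sin(3t) - c_1e^(-3t)cos(3t) - c_2e^(-3t)sin(3t) - c_2e^(-3t)cos(3t), y(t) = c_1e^(-3t)sin(3t) - c_2e^(-3t)cos(3t)

Coefficient matrix A = [[-6, 6], [-3, 0]].
Characteristic polynomial det(A - λI) = λ^2 + 6λ + 18 = 0.
Eigenvalues λ = -3 ± 3i (complex conjugate pair).
For λ=-3+3i: an eigenvector is (-1,0) - i(1,1) = (-1 - i, 0 - i).
A real fundamental pair from Re and Im of e^((-3+3i)t)v: X_1 = e^(-3t)(cos(3t)·(-1,0) + sin(3t)·(1,1)), X_2 = e^(-3t)(sin(3t)·(-1,0) - cos(3t)·(1,1)).
General solution: c_1X_1 + c_2X_2.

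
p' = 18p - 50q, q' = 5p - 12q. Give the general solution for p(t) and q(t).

p(t) = -C_1e^(3t)sin(5t) + 3C_1e^(3t)cos(5t) + 3C_2e^(3t)sin(5t) + C_2e^(3t)cos(5t), q(t) = C_1e^(3t)cos(5t) + C_2e^(3t)sin(5t)

Coefficient matrix A = [[18, -50], [5, -12]].
Characteristic polynomial det(A - λI) = λ^2 - 6λ + 34 = 0.
Eigenvalues λ = 3 ± 5i (complex conjugate pair).
For λ=3+5i: an eigenvector is (3,1) - i(-1,0) = (3 + i, 1).
A real fundamental pair from Re and Im of e^((3+5i)t)v: X_1 = e^(3t)(cos(5t)·(3,1) + sin(5t)·(-1,0)), X_2 = e^(3t)(sin(5t)·(3,1) - cos(5t)·(-1,0)).
General solution: C_1X_1 + C_2X_2.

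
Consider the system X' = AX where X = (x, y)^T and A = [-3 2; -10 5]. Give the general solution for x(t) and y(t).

Coefficient matrix A = [[-3, 2], [-10, 5]].
Characteristic polynomial det(A - λI) = λ^2 - 2λ + 5 = 0.
Eigenvalues λ = 1 ± 2i (complex conjugate pair).
For λ=1+2i: an eigenvector is (1,2) - i(0,-1) = (1, 2 + i).
A real fundamental pair from Re and Im of e^((1+2i)t)v: X_1 = e^(t)(cos(2t)·(1,2) + sin(2t)·(0,-1)), X_2 = e^(t)(sin(2t)·(1,2) - cos(2t)·(0,-1)).
General solution: c_1X_1 + c_2X_2.

x(t) = c_1e^(t)cos(2t) + c_2e^(t)sin(2t), y(t) = -c_1e^(t)sin(2t) + 2c_1e^(t)cos(2t) + 2c_2e^(t)sin(2t) + c_2e^(t)cos(2t)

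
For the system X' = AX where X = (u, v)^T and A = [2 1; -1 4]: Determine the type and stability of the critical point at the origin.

unstable improper node

A = [[2,1],[-1,4]]; det(A-λI) = λ^2 - 6λ + 9.
repeated λ = 3 with a single eigenvector.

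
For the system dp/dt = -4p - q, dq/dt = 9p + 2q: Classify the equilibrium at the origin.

stable improper node

A = [[-4,-1],[9,2]]; det(A-λI) = λ^2 + 2λ + 1.
repeated λ = -1 with a single eigenvector.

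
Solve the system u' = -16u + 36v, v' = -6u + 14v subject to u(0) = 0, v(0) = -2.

u(t) = -12e^(2t) + 12e^(-4t), v(t) = -6e^(2t) + 4e^(-4t)

Coefficient matrix A = [[-16, 36], [-6, 14]].
Characteristic polynomial det(A - λI) = λ^2 + 2λ - 8 = 0.
Eigenvalues λ = 2, -4.
For λ=2: (A-λI) row 1 is [-18, 36], so an eigenvector is (2, 1).
For λ=-4: (A-λI) row 1 is [-12, 36], so an eigenvector is (3, 1).
General solution: c_1e^(2t)(2,1) + c_2e^(-4t)(3,1).
Applying u(0)=0, v(0)=-2 gives c_1=-6, c_2=4.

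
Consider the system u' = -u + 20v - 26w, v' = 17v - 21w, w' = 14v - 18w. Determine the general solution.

u(t) = C_1e^(-t) - 2C_2e^(-4t) + 2C_3e^(3t), v(t) = -C_2e^(-4t) + 3C_3e^(3t), w(t) = -C_2e^(-4t) + 2C_3e^(3t)

Coefficient matrix A = [[-1, 20, -26], [0, 17, -21], [0, 14, -18]].
det(A - λI) = 0 gives eigenvalues λ = -1, -4, 3.
For λ=-1: eigenvector (1,0,0).
For λ=-4: eigenvector (-2,-1,-1).
For λ=3: eigenvector (2,3,2).
General solution: C_1e^(-t)(1,0,0) + C_2e^(-4t)(-2,-1,-1) + C_3e^(3t)(2,3,2).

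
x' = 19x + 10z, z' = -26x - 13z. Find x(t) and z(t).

Coefficient matrix A = [[19, 10], [-26, -13]].
Characteristic polynomial det(A - λI) = λ^2 - 6λ + 13 = 0.
Eigenvalues λ = 3 ± 2i (complex conjugate pair).
For λ=3+2i: an eigenvector is (-1,2) - i(2,-3) = (-1 - 2i, 2 + 3i).
A real fundamental pair from Re and Im of e^((3+2i)t)v: X_1 = e^(3t)(cos(2t)·(-1,2) + sin(2t)·(2,-3)), X_2 = e^(3t)(sin(2t)·(-1,2) - cos(2t)·(2,-3)).
General solution: K_1X_1 + K_2X_2.

x(t) = 2K_1e^(3t)sin(2t) - K_1e^(3t)cos(2t) - K_2e^(3t)sin(2t) - 2K_2e^(3t)cos(2t), z(t) = -3K_1e^(3t)sin(2t) + 2K_1e^(3t)cos(2t) + 2K_2e^(3t)sin(2t) + 3K_2e^(3t)cos(2t)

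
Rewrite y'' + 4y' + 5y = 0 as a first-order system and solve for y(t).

Let x_1 = y, x_2 = y'. Then x_1' = x_2 and x_2' = -5x_1 - 4x_2.
A = [[0,1],[-5,-4]]; det(A-λI) = λ^2 + 4λ + 5.
Eigenvalues λ = -2 ± i.

y(t) = c_1e^(-2t)cos(t) + c_2e^(-2t)sin(t)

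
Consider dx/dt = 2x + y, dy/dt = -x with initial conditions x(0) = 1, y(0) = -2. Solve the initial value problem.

x(t) = -te^(t) + e^(t), y(t) = te^(t) - 2e^(t)

Coefficient matrix A = [[2, 1], [-1, 0]].
Characteristic polynomial det(A - λI) = λ^2 - 2λ + 1 = 0.
Single eigenvalue λ = 1 with algebraic multiplicity 2.
Eigenvector v = (-1,1); generalized eigenvector w with (A-λI)w=v is (-3,2).
General solution: e^(t)[K_1·v + K_2·(t·v + w)].
Applying x(0)=1, y(0)=-2 gives K_1=-4, K_2=1.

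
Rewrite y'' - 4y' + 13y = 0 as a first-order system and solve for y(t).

Let x_1 = y, x_2 = y'. Then x_1' = x_2 and x_2' = -13x_1 + 4x_2.
A = [[0,1],[-13,4]]; det(A-λI) = λ^2 - 4λ + 13.
Eigenvalues λ = 2 ± 3i.

y(t) = C_1e^(2t)cos(3t) + C_2e^(2t)sin(3t)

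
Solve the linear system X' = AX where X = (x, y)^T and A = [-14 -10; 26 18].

Coefficient matrix A = [[-14, -10], [26, 18]].
Characteristic polynomial det(A - λI) = λ^2 - 4λ + 8 = 0.
Eigenvalues λ = 2 ± 2i (complex conjugate pair).
For λ=2+2i: an eigenvector is (-1,2) - i(-2,3) = (-1 + 2i, 2 - 3i).
A real fundamental pair from Re and Im of e^((2+2i)t)v: X_1 = e^(2t)(cos(2t)·(-1,2) + sin(2t)·(-2,3)), X_2 = e^(2t)(sin(2t)·(-1,2) - cos(2t)·(-2,3)).
General solution: c_1X_1 + c_2X_2.

x(t) = -2c_1e^(2t)sin(2t) - c_1e^(2t)cos(2t) - c_2e^(2t)sin(2t) + 2c_2e^(2t)cos(2t), y(t) = 3c_1e^(2t)sin(2t) + 2c_1e^(2t)cos(2t) + 2c_2e^(2t)sin(2t) - 3c_2e^(2t)cos(2t)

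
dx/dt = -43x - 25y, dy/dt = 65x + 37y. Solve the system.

Coefficient matrix A = [[-43, -25], [65, 37]].
Characteristic polynomial det(A - λI) = λ^2 + 6λ + 34 = 0.
Eigenvalues λ = -3 ± 5i (complex conjugate pair).
For λ=-3+5i: an eigenvector is (-1,2) - i(-2,3) = (-1 + 2i, 2 - 3i).
A real fundamental pair from Re and Im of e^((-3+5i)t)v: X_1 = e^(-3t)(cos(5t)·(-1,2) + sin(5t)·(-2,3)), X_2 = e^(-3t)(sin(5t)·(-1,2) - cos(5t)·(-2,3)).
General solution: K_1X_1 + K_2X_2.

x(t) = -2K_1e^(-3t)sin(5t) - K_1e^(-3t)cos(5t) - K_2e^(-3t)sin(5t) + 2K_2e^(-3t)cos(5t), y(t) = 3K_1e^(-3t)sin(5t) + 2K_1e^(-3t)cos(5t) + 2K_2e^(-3t)sin(5t) - 3K_2e^(-3t)cos(5t)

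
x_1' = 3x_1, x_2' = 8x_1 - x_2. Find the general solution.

Coefficient matrix A = [[3, 0], [8, -1]].
Characteristic polynomial det(A - λI) = λ^2 - 2λ - 3 = 0.
Eigenvalues λ = 3, -1.
For λ=3: (A-λI) row 2 is [8, -4], so an eigenvector is (1, 2).
For λ=-1: (A-λI) row 1 is [4, 0], so an eigenvector is (0, -1).
General solution: K_1e^(3t)(1,2) + K_2e^(-t)(0,-1).

x_1(t) = K_1e^(3t), x_2(t) = 2K_1e^(3t) - K_2e^(-t)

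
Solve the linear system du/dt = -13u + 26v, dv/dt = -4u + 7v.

u(t) = -3C_1e^(-3t)sin(2t) - 2C_1e^(-3t)cos(2t) - 2C_2e^(-3t)sin(2t) + 3C_2e^(-3t)cos(2t), v(t) = -C_1e^(-3t)sin(2t) - C_1e^(-3t)cos(2t) - C_2e^(-3t)sin(2t) + C_2e^(-3t)cos(2t)

Coefficient matrix A = [[-13, 26], [-4, 7]].
Characteristic polynomial det(A - λI) = λ^2 + 6λ + 13 = 0.
Eigenvalues λ = -3 ± 2i (complex conjugate pair).
For λ=-3+2i: an eigenvector is (-2,-1) - i(-3,-1) = (-2 + 3i, -1 + i).
A real fundamental pair from Re and Im of e^((-3+2i)t)v: X_1 = e^(-3t)(cos(2t)·(-2,-1) + sin(2t)·(-3,-1)), X_2 = e^(-3t)(sin(2t)·(-2,-1) - cos(2t)·(-3,-1)).
General solution: C_1X_1 + C_2X_2.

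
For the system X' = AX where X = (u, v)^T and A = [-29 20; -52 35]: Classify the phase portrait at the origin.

A = [[-29,20],[-52,35]]; det(A-λI) = λ^2 - 6λ + 25.
λ = 3 ± 4i: positive real part.

unstable spiral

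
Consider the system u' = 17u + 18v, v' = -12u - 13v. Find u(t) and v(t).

Coefficient matrix A = [[17, 18], [-12, -13]].
Characteristic polynomial det(A - λI) = λ^2 - 4λ - 5 = 0.
Eigenvalues λ = 5, -1.
For λ=5: (A-λI) row 1 is [12, 18], so an eigenvector is (-3, 2).
For λ=-1: (A-λI) row 1 is [18, 18], so an eigenvector is (1, -1).
General solution: c_1e^(5t)(-3,2) + c_2e^(-t)(1,-1).

u(t) = -3c_1e^(5t) + c_2e^(-t), v(t) = 2c_1e^(5t) - c_2e^(-t)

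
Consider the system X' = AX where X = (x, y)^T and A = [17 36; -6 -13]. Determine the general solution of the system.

Coefficient matrix A = [[17, 36], [-6, -13]].
Characteristic polynomial det(A - λI) = λ^2 - 4λ - 5 = 0.
Eigenvalues λ = -1, 5.
For λ=-1: (A-λI) row 1 is [18, 36], so an eigenvector is (-2, 1).
For λ=5: (A-λI) row 1 is [12, 36], so an eigenvector is (-3, 1).
General solution: c_1e^(-t)(-2,1) + c_2e^(5t)(-3,1).

x(t) = -2c_1e^(-t) - 3c_2e^(5t), y(t) = c_1e^(-t) + c_2e^(5t)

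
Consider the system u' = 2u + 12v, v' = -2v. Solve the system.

u(t) = -3c_1e^(-2t) - c_2e^(2t), v(t) = c_1e^(-2t)

Coefficient matrix A = [[2, 12], [0, -2]].
Characteristic polynomial det(A - λI) = λ^2 - 4 = 0.
Eigenvalues λ = -2, 2.
For λ=-2: (A-λI) row 1 is [4, 12], so an eigenvector is (-3, 1).
For λ=2: (A-λI) row 1 is [0, 12], so an eigenvector is (-1, 0).
General solution: c_1e^(-2t)(-3,1) + c_2e^(2t)(-1,0).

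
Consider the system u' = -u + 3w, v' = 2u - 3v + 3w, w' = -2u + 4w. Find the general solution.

u(t) = 3K_1e^(t) + K_2e^(2t), v(t) = 3K_1e^(t) + K_2e^(2t) + K_3e^(-3t), w(t) = 2K_1e^(t) + K_2e^(2t)

Coefficient matrix A = [[-1, 0, 3], [2, -3, 3], [-2, 0, 4]].
det(A - λI) = 0 gives eigenvalues λ = 1, 2, -3.
For λ=1: eigenvector (3,3,2).
For λ=2: eigenvector (1,1,1).
For λ=-3: eigenvector (0,1,0).
General solution: K_1e^(t)(3,3,2) + K_2e^(2t)(1,1,1) + K_3e^(-3t)(0,1,0).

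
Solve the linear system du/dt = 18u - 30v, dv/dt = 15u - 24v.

Coefficient matrix A = [[18, -30], [15, -24]].
Characteristic polynomial det(A - λI) = λ^2 + 6λ + 18 = 0.
Eigenvalues λ = -3 ± 3i (complex conjugate pair).
For λ=-3+3i: an eigenvector is (3,2) - i(1,1) = (3 - i, 2 - i).
A real fundamental pair from Re and Im of e^((-3+3i)t)v: X_1 = e^(-3t)(cos(3t)·(3,2) + sin(3t)·(1,1)), X_2 = e^(-3t)(sin(3t)·(3,2) - cos(3t)·(1,1)).
General solution: C_1X_1 + C_2X_2.

u(t) = C_1e^(-3t)sin(3t) + 3C_1e^(-3t)cos(3t) + 3C_2e^(-3t)sin(3t) - C_2e^(-3t)cos(3t), v(t) = C_1e^(-3t)sin(3t) + 2C_1e^(-3t)cos(3t) + 2C_2e^(-3t)sin(3t) - C_2e^(-3t)cos(3t)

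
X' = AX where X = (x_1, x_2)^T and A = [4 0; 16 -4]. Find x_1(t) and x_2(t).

x_1(t) = c_1e^(4t), x_2(t) = 2c_1e^(4t) - c_2e^(-4t)

Coefficient matrix A = [[4, 0], [16, -4]].
Characteristic polynomial det(A - λI) = λ^2 - 16 = 0.
Eigenvalues λ = 4, -4.
For λ=4: (A-λI) row 2 is [16, -8], so an eigenvector is (1, 2).
For λ=-4: (A-λI) row 1 is [8, 0], so an eigenvector is (0, -1).
General solution: c_1e^(4t)(1,2) + c_2e^(-4t)(0,-1).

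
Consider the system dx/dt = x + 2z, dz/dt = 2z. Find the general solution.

Coefficient matrix A = [[1, 2], [0, 2]].
Characteristic polynomial det(A - λI) = λ^2 - 3λ + 2 = 0.
Eigenvalues λ = 1, 2.
For λ=1: (A-λI) row 1 is [0, 2], so an eigenvector is (-1, 0).
For λ=2: (A-λI) row 1 is [-1, 2], so an eigenvector is (2, 1).
General solution: K_1e^(t)(-1,0) + K_2e^(2t)(2,1).

x(t) = -K_1e^(t) + 2K_2e^(2t), z(t) = K_2e^(2t)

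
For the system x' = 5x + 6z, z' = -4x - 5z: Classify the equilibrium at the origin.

saddle

A = [[5,6],[-4,-5]]; det(A-λI) = λ^2 - 1.
λ = -1, 1: opposite signs.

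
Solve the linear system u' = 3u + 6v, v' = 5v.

Coefficient matrix A = [[3, 6], [0, 5]].
Characteristic polynomial det(A - λI) = λ^2 - 8λ + 15 = 0.
Eigenvalues λ = 5, 3.
For λ=5: (A-λI) row 1 is [-2, 6], so an eigenvector is (-3, -1).
For λ=3: (A-λI) row 1 is [0, 6], so an eigenvector is (1, 0).
General solution: K_1e^(5t)(-3,-1) + K_2e^(3t)(1,0).

u(t) = -3K_1e^(5t) + K_2e^(3t), v(t) = -K_1e^(5t)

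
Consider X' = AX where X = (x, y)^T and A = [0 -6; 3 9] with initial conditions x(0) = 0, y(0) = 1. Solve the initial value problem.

x(t) = -2e^(6t) + 2e^(3t), y(t) = 2e^(6t) - e^(3t)

Coefficient matrix A = [[0, -6], [3, 9]].
Characteristic polynomial det(A - λI) = λ^2 - 9λ + 18 = 0.
Eigenvalues λ = 6, 3.
For λ=6: (A-λI) row 1 is [-6, -6], so an eigenvector is (-1, 1).
For λ=3: (A-λI) row 1 is [-3, -6], so an eigenvector is (-2, 1).
General solution: K_1e^(6t)(-1,1) + K_2e^(3t)(-2,1).
Applying x(0)=0, y(0)=1 gives K_1=2, K_2=-1.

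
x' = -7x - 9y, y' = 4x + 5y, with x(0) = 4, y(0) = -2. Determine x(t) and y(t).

Coefficient matrix A = [[-7, -9], [4, 5]].
Characteristic polynomial det(A - λI) = λ^2 + 2λ + 1 = 0.
Single eigenvalue λ = -1 with algebraic multiplicity 2.
Eigenvector v = (3,-2); generalized eigenvector w with (A-λI)w=v is (1,-1).
General solution: e^(-t)[c_1·v + c_2·(t·v + w)].
Applying x(0)=4, y(0)=-2 gives c_1=2, c_2=-2.

x(t) = -6te^(-t) + 4e^(-t), y(t) = 4te^(-t) - 2e^(-t)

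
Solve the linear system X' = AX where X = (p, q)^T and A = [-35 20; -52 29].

Coefficient matrix A = [[-35, 20], [-52, 29]].
Characteristic polynomial det(A - λI) = λ^2 + 6λ + 25 = 0.
Eigenvalues λ = -3 ± 4i (complex conjugate pair).
For λ=-3+4i: an eigenvector is (1,2) - i(2,3) = (1 - 2i, 2 - 3i).
A real fundamental pair from Re and Im of e^((-3+4i)t)v: X_1 = e^(-3t)(cos(4t)·(1,2) + sin(4t)·(2,3)), X_2 = e^(-3t)(sin(4t)·(1,2) - cos(4t)·(2,3)).
General solution: K_1X_1 + K_2X_2.

p(t) = 2K_1e^(-3t)sin(4t) + K_1e^(-3t)cos(4t) + K_2e^(-3t)sin(4t) - 2K_2e^(-3t)cos(4t), q(t) = 3K_1e^(-3t)sin(4t) + 2K_1e^(-3t)cos(4t) + 2K_2e^(-3t)sin(4t) - 3K_2e^(-3t)cos(4t)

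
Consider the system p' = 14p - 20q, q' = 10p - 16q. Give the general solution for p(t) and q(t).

Coefficient matrix A = [[14, -20], [10, -16]].
Characteristic polynomial det(A - λI) = λ^2 + 2λ - 24 = 0.
Eigenvalues λ = -6, 4.
For λ=-6: (A-λI) row 1 is [20, -20], so an eigenvector is (1, 1).
For λ=4: (A-λI) row 1 is [10, -20], so an eigenvector is (-2, -1).
General solution: C_1e^(-6t)(1,1) + C_2e^(4t)(-2,-1).

p(t) = C_1e^(-6t) - 2C_2e^(4t), q(t) = C_1e^(-6t) - C_2e^(4t)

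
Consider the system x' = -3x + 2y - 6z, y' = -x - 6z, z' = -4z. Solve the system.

x(t) = C_1e^(-t) + 2C_2e^(-4t) - 2C_3e^(-2t), y(t) = C_1e^(-t) + 2C_2e^(-4t) - C_3e^(-2t), z(t) = C_2e^(-4t)

Coefficient matrix A = [[-3, 2, -6], [-1, 0, -6], [0, 0, -4]].
det(A - λI) = 0 gives eigenvalues λ = -1, -4, -2.
For λ=-1: eigenvector (1,1,0).
For λ=-4: eigenvector (2,2,1).
For λ=-2: eigenvector (-2,-1,0).
General solution: C_1e^(-t)(1,1,0) + C_2e^(-4t)(2,2,1) + C_3e^(-2t)(-2,-1,0).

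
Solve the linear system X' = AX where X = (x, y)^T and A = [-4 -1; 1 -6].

Coefficient matrix A = [[-4, -1], [1, -6]].
Characteristic polynomial det(A - λI) = λ^2 + 10λ + 25 = 0.
Single eigenvalue λ = -5 with algebraic multiplicity 2.
Eigenvector v = (-1,-1); generalized eigenvector w with (A-λI)w=v is (1,2).
General solution: e^(-5t)[K_1·v + K_2·(t·v + w)].

x(t) = -K_1e^(-5t) - K_2te^(-5t) + K_2e^(-5t), y(t) = -K_1e^(-5t) - K_2te^(-5t) + 2K_2e^(-5t)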